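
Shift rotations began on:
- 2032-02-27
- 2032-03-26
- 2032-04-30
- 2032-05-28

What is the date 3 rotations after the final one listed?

2032-08-27

These are Fridays with 28, 35, 28-day gaps.
Each is the final Friday of its month — 2032-04-30 is past the 28th, so '4th Friday' doesn't fit.
June 2032 ends with Friday 2032-06-25.
Last Friday of July 2032: 2032-07-30.
August 2032 ends with Friday 2032-08-27.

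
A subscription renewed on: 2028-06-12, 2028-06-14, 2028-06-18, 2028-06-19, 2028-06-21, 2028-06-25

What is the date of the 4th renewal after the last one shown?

2028-07-03

The gap pattern 2, 4, 1, 2, 4 repeats every 3 events.
These are the Mondays, Wednesdays and Sundays of each week.
The following Monday is 2028-06-26.
The following Wednesday is 2028-06-28.
The following Sunday is 2028-07-02.
Next Monday: 2028-07-03.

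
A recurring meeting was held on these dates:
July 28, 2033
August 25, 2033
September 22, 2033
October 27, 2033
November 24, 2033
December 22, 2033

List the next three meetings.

Gaps: 28, 28, 35, 28, 28 days — a mix of 28 and 35. Every date is a Thursday.
Each is the 4th Thursday of its month.
4th Thursday of January 2034: January 26, 2034.
4th Thursday of February 2034: February 23, 2034.
4th Thursday of March 2034: March 23, 2034.

January 26, 2034; February 23, 2034; March 23, 2034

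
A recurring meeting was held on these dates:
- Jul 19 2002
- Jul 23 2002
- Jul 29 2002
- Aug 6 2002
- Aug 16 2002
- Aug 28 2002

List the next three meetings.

Sep 11 2002, Sep 27 2002, Oct 15 2002

Gaps: 4, 6, 8, 10, 12 days — each gap is 2 larger than the previous one.
Next gap: 14 days. Aug 28 2002 + 14 days = Sep 11 2002.
Next gap: 16 days. Sep 11 2002 + 16 days = Sep 27 2002.
Next gap: 18 days. Sep 27 2002 + 18 days = Oct 15 2002.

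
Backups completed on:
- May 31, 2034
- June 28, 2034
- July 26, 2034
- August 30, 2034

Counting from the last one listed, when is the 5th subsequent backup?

January 31, 2035

All Wednesdays; the gaps (28, 28, 35) vary with month length.
This is the last Wednesday of each month.
September 2034 ends with Wednesday September 27, 2034.
Last Wednesday of October 2034: October 25, 2034.
November 2034 ends with Wednesday November 29, 2034.
Last Wednesday of December 2034: December 27, 2034.
Last Wednesday of January 2035: January 31, 2035.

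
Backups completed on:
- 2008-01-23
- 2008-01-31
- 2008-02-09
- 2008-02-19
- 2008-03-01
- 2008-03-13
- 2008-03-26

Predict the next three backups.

Intervals are 8, 9, 10, 11, 12, 13 days — an arithmetic progression with common difference 1.
Next gap: 14 days. 2008-03-26 + 14 days = 2008-04-09.
Next gap: 15 days. 2008-04-09 + 15 days = 2008-04-24.
Next gap: 16 days. 2008-04-24 + 16 days = 2008-05-10.

2008-04-09, 2008-04-24, 2008-05-10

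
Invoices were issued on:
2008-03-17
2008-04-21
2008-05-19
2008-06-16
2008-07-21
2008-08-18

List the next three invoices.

2008-09-15, 2008-10-20, 2008-11-17

All dates are Mondays, 35, 28, 28, 35, 28 days apart.
Specifically, the 3rd Monday of each month.
September 2008 — 3rd Monday is 2008-09-15.
October 2008 — 3rd Monday is 2008-10-20.
November 2008 — 3rd Monday is 2008-11-17.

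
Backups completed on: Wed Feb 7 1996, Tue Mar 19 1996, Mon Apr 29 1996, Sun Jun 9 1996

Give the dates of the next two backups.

Sat Jul 20 1996, Fri Aug 30 1996

Every event comes 41 days after the last (41, 41, 41).
Sun Jun 9 1996 + 41 days = Sat Jul 20 1996.
Sat Jul 20 1996 + 41 days = Fri Aug 30 1996.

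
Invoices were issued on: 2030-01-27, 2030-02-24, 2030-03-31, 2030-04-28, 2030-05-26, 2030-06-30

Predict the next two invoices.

These are Sundays with 28, 35, 28, 28, 35-day gaps.
Each is the final Sunday of its month — 2030-03-31 is past the 28th, so '4th Sunday' doesn't fit.
July 2030 ends with Sunday 2030-07-28.
Last Sunday of August 2030: 2030-08-25.

2030-07-28, 2030-08-25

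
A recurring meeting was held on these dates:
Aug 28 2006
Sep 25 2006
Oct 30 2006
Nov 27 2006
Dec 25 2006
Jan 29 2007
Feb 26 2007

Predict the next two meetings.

Every date is a Monday; gaps 28, 35, 28, 28, 35, 28 days.
Each is the last Monday of its month (at least one falls on the 29th or later, ruling out '4th Monday').
Last Monday of March 2007: Mar 26 2007.
April 2007 ends with Monday Apr 30 2007.

Mar 26 2007, Apr 30 2007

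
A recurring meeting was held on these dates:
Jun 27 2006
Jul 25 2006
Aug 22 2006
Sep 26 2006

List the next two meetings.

Oct 24 2006, Nov 28 2006

Gaps: 28, 28, 35 days — a mix of 28 and 35. Every date is a Tuesday.
Each is the 4th Tuesday of its month.
4th Tuesday of October 2006: Oct 24 2006.
November 2006 — 4th Tuesday is Nov 28 2006.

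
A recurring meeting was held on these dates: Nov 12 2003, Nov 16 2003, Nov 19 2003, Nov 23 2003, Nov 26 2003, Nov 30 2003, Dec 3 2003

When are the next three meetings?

Gaps: 4, 3, 4, 3, 4, 3 days — not constant, but cyclic with period 2.
The events fall on every Wednesday and Sunday.
The following Sunday is Dec 7 2003.
The following Wednesday is Dec 10 2003.
Next Sunday: Dec 14 2003.

Dec 7 2003, Dec 10 2003, Dec 14 2003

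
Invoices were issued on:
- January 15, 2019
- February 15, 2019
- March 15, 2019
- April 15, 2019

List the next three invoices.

May 15, 2019; June 15, 2019; July 15, 2019

Gaps: 31, 28, 31 days — not constant. Every event is on the 15th of the month.
Pattern: the 15th of each month.
May 2019: May 15, 2019.
June 2019: June 15, 2019.
Next: July 2019 → July 15, 2019.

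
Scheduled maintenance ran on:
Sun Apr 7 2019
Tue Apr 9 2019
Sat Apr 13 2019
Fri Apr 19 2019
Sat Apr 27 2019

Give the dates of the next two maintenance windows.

Gaps: 2, 4, 6, 8 days — each gap is 2 larger than the previous one.
Next gap: 10 days. Sat Apr 27 2019 + 10 days = Tue May 7 2019.
Next gap: 12 days. Tue May 7 2019 + 12 days = Sun May 19 2019.

Tue May 7 2019, Sun May 19 2019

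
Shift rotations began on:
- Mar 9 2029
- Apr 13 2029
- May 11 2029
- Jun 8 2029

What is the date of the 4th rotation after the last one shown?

Oct 12 2029

All dates are Fridays, 35, 28, 28 days apart.
Specifically, the 2nd Friday of each month.
2nd Friday of July 2029: Jul 13 2029.
August 2029 — 2nd Friday is Aug 10 2029.
2nd Friday of September 2029: Sep 14 2029.
2nd Friday of October 2029: Oct 12 2029.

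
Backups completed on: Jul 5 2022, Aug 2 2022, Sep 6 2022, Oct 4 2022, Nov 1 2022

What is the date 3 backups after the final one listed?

All dates are Tuesdays, 28, 35, 28, 28 days apart.
Specifically, the 1st Tuesday of each month.
1st Tuesday of December 2022: Dec 6 2022.
January 2023 — 1st Tuesday is Jan 3 2023.
1st Tuesday of February 2023: Feb 7 2023.

Feb 7 2023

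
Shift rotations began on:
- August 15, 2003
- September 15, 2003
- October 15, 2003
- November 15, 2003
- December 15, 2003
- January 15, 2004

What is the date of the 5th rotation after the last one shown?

June 15, 2004

Gaps: 31, 30, 31, 30, 31 days — not constant. Every event is on the 15th of the month.
Pattern: the 15th of each month.
Next: February 2004 → February 15, 2004.
Next: March 2004 → March 15, 2004.
Next: April 2004 → April 15, 2004.
May 2004: May 15, 2004.
June 2004: June 15, 2004.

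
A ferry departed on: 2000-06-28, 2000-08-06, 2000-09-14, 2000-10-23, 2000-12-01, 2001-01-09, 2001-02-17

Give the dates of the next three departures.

2001-03-28, 2001-05-06, 2001-06-14

The spacing is 39, 39, 39, 39, 39, 39 days — always 39 days.
2001-02-17 + 39 days = 2001-03-28.
2001-03-28 + 39 days = 2001-05-06.
2001-05-06 + 39 days = 2001-06-14.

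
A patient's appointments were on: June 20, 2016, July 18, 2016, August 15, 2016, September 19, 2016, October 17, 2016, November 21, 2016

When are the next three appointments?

Gaps: 28, 28, 35, 28, 35 days — a mix of 28 and 35. Every date is a Monday.
Each is the 3rd Monday of its month.
December 2016 — 3rd Monday is December 19, 2016.
3rd Monday of January 2017: January 16, 2017.
February 2017 — 3rd Monday is February 20, 2017.

December 19, 2016; January 16, 2017; February 20, 2017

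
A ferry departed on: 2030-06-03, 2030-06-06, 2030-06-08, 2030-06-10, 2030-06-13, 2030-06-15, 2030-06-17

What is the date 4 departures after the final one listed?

The gap pattern 3, 2, 2, 3, 2, 2 repeats every 3 events.
These are the Mondays, Thursdays and Saturdays of each week.
Next Thursday: 2030-06-20.
Next Saturday: 2030-06-22.
The following Monday is 2030-06-24.
Next Thursday: 2030-06-27.

2030-06-27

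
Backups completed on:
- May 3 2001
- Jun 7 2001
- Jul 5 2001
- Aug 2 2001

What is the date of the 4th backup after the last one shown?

Gaps: 35, 28, 28 days — a mix of 28 and 35. Every date is a Thursday.
Each is the 1st Thursday of its month.
1st Thursday of September 2001: Sep 6 2001.
1st Thursday of October 2001: Oct 4 2001.
1st Thursday of November 2001: Nov 1 2001.
1st Thursday of December 2001: Dec 6 2001.

Dec 6 2001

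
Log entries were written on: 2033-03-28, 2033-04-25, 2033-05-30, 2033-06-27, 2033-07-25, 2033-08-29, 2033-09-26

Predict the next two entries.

All Mondays; the gaps (28, 35, 28, 28, 35, 28) vary with month length.
This is the last Monday of each month.
October 2033 ends with Monday 2033-10-31.
Last Monday of November 2033: 2033-11-28.

2033-10-31, 2033-11-28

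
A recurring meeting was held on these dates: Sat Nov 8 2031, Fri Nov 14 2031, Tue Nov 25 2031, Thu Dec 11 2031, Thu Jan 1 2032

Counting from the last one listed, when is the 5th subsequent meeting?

The spacing grows by 5 each time: 6, 11, 16, 21 days.
Next gap: 26 days. Thu Jan 1 2032 + 26 days = Tue Jan 27 2032.
Next gap: 31 days. Tue Jan 27 2032 + 31 days = Fri Feb 27 2032.
Next gap: 36 days. Fri Feb 27 2032 + 36 days = Sat Apr 3 2032.
Next gap: 41 days. Sat Apr 3 2032 + 41 days = Fri May 14 2032.
Next gap: 46 days. Fri May 14 2032 + 46 days = Tue Jun 29 2032.

Tue Jun 29 2032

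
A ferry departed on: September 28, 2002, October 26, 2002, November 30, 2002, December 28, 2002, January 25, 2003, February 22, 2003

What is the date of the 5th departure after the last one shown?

Every date is a Saturday; gaps 28, 35, 28, 28, 28 days.
Each is the last Saturday of its month (at least one falls on the 29th or later, ruling out '4th Saturday').
Last Saturday of March 2003: March 29, 2003.
April 2003 ends with Saturday April 26, 2003.
May 2003 ends with Saturday May 31, 2003.
June 2003 ends with Saturday June 28, 2003.
Last Saturday of July 2003: July 26, 2003.

July 26, 2003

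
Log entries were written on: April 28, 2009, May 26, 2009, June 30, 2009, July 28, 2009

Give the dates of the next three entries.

August 25, 2009; September 29, 2009; October 27, 2009

Every date is a Tuesday; gaps 28, 35, 28 days.
Each is the last Tuesday of its month (at least one falls on the 29th or later, ruling out '4th Tuesday').
Last Tuesday of August 2009: August 25, 2009.
September 2009 ends with Tuesday September 29, 2009.
Last Tuesday of October 2009: October 27, 2009.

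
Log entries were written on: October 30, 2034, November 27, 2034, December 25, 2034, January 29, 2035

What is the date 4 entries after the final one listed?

These are Mondays with 28, 28, 35-day gaps.
Each is the final Monday of its month — October 30, 2034 is past the 28th, so '4th Monday' doesn't fit.
February 2035 ends with Monday February 26, 2035.
March 2035 ends with Monday March 26, 2035.
April 2035 ends with Monday April 30, 2035.
May 2035 ends with Monday May 28, 2035.

May 28, 2035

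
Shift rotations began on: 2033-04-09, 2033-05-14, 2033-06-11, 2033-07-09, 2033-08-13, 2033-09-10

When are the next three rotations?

2033-10-08, 2033-11-12, 2033-12-10

All dates are Saturdays, 35, 28, 28, 35, 28 days apart.
Specifically, the 2nd Saturday of each month.
2nd Saturday of October 2033: 2033-10-08.
2nd Saturday of November 2033: 2033-11-12.
December 2033 — 2nd Saturday is 2033-12-10.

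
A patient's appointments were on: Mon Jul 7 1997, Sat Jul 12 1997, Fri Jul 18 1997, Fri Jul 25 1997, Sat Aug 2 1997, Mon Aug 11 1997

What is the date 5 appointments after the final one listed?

Gaps: 5, 6, 7, 8, 9 days — each gap is 1 larger than the previous one.
Next gap: 10 days. Mon Aug 11 1997 + 10 days = Thu Aug 21 1997.
Next gap: 11 days. Thu Aug 21 1997 + 11 days = Mon Sep 1 1997.
Next gap: 12 days. Mon Sep 1 1997 + 12 days = Sat Sep 13 1997.
Next gap: 13 days. Sat Sep 13 1997 + 13 days = Fri Sep 26 1997.
Next gap: 14 days. Fri Sep 26 1997 + 14 days = Fri Oct 10 1997.

Fri Oct 10 1997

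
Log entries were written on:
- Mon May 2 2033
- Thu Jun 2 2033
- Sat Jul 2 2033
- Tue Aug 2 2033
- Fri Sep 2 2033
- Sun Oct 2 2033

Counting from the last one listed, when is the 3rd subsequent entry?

Mon Jan 2 2034

Each date is the 2nd; the gaps (31, 30, 31, 31, 30) track the month lengths.
The rule is the 2nd of each month.
Next: November 2033 → Wed Nov 2 2033.
December 2033: Fri Dec 2 2033.
January 2034: Mon Jan 2 2034.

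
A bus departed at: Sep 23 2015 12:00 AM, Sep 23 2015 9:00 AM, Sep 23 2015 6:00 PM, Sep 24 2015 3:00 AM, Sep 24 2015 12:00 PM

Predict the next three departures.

The interval is a steady 9 hours (9, 9, 9, 9).
Sep 24 2015 12:00 PM + 9 h = Sep 24 2015 9:00 PM.
Sep 24 2015 9:00 PM + 9 h = Sep 25 2015 6:00 AM.
Sep 25 2015 6:00 AM + 9 h = Sep 25 2015 3:00 PM.

Sep 24 2015 9:00 PM, Sep 25 2015 6:00 AM, Sep 25 2015 3:00 PM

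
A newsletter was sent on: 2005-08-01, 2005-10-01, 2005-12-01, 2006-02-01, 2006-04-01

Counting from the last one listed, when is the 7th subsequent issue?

Gaps: 61, 61, 62, 59 days — not constant. Every event is on the 1st of the month.
Pattern: the 1st of every 2 months.
Next: June 2006 → 2006-06-01.
August 2006: 2006-08-01.
Next: October 2006 → 2006-10-01.
December 2006: 2006-12-01.
February 2007: 2007-02-01.
Next: April 2007 → 2007-04-01.
June 2007: 2007-06-01.

2007-06-01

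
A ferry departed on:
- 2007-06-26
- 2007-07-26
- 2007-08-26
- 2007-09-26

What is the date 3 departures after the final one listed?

The day-of-month is always 26 (30, 31, 31 days between events).
So this recurs on the 26th of each month.
October 2007: 2007-10-26.
Next: November 2007 → 2007-11-26.
December 2007: 2007-12-26.

2007-12-26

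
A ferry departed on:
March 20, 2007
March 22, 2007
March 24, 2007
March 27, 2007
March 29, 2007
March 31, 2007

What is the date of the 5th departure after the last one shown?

April 12, 2007

Every event lands on a Tuesday or Thursday or Saturday (gaps cycle 2, 2, 3, 2, 2).
So the schedule is: every Tuesday, Thursday and Saturday.
Next Tuesday: April 3, 2007.
The following Thursday is April 5, 2007.
The following Saturday is April 7, 2007.
Next Tuesday: April 10, 2007.
The following Thursday is April 12, 2007.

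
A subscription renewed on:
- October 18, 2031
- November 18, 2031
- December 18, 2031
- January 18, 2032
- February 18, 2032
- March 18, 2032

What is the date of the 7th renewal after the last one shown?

October 18, 2032

Each date is the 18th; the gaps (31, 30, 31, 31, 29) track the month lengths.
The rule is the 18th of each month.
April 2032: April 18, 2032.
Next: May 2032 → May 18, 2032.
Next: June 2032 → June 18, 2032.
Next: July 2032 → July 18, 2032.
August 2032: August 18, 2032.
September 2032: September 18, 2032.
Next: October 2032 → October 18, 2032.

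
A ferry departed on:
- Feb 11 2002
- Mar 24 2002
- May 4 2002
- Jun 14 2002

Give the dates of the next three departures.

Gaps between consecutive events: 41, 41, 41 days — a constant 41-day interval.
Jun 14 2002 + 41 days = Jul 25 2002.
Jul 25 2002 + 41 days = Sep 4 2002.
Sep 4 2002 + 41 days = Oct 15 2002.

Jul 25 2002, Sep 4 2002, Oct 15 2002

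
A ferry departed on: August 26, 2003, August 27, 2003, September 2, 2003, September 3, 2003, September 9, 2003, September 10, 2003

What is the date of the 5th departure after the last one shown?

September 30, 2003

The gap pattern 1, 6, 1, 6, 1 repeats every 2 events.
These are the Tuesdays and Wednesdays of each week.
The following Tuesday is September 16, 2003.
The following Wednesday is September 17, 2003.
The following Tuesday is September 23, 2003.
The following Wednesday is September 24, 2003.
Next Tuesday: September 30, 2003.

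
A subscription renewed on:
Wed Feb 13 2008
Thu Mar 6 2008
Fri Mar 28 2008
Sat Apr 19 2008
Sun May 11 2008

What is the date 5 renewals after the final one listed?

Fri Aug 29 2008

Every event comes 22 days after the last (22, 22, 22, 22).
Sun May 11 2008 + 22 days = Mon Jun 2 2008.
Mon Jun 2 2008 + 22 days = Tue Jun 24 2008.
Tue Jun 24 2008 + 22 days = Wed Jul 16 2008.
Wed Jul 16 2008 + 22 days = Thu Aug 7 2008.
Thu Aug 7 2008 + 22 days = Fri Aug 29 2008.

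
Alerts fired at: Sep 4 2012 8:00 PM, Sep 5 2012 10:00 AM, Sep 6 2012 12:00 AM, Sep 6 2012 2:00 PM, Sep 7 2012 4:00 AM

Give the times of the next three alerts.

Sep 7 2012 6:00 PM, Sep 8 2012 8:00 AM, Sep 8 2012 10:00 PM

Spacing: 14, 14, 14, 14 h — constant 14 h.
Sep 7 2012 4:00 AM + 14 h = Sep 7 2012 6:00 PM.
Sep 7 2012 6:00 PM + 14 h = Sep 8 2012 8:00 AM.
Sep 8 2012 8:00 AM + 14 h = Sep 8 2012 10:00 PM.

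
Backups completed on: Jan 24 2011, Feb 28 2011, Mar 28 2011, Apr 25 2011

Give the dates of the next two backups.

These are Mondays at 28- or 35-day spacing (35, 28, 28).
The pattern: 4th Monday of the month.
May 2011 — 4th Monday is May 23 2011.
4th Monday of June 2011: Jun 27 2011.

May 23 2011, Jun 27 2011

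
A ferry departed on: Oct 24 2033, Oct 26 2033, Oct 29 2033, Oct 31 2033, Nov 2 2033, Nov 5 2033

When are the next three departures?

Nov 7 2033, Nov 9 2033, Nov 12 2033

The gap pattern 2, 3, 2, 2, 3 repeats every 3 events.
These are the Mondays, Wednesdays and Saturdays of each week.
The following Monday is Nov 7 2033.
Next Wednesday: Nov 9 2033.
Next Saturday: Nov 12 2033.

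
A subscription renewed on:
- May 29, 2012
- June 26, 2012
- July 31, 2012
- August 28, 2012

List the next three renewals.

September 25, 2012; October 30, 2012; November 27, 2012

These are Tuesdays with 28, 35, 28-day gaps.
Each is the final Tuesday of its month — May 29, 2012 is past the 28th, so '4th Tuesday' doesn't fit.
Last Tuesday of September 2012: September 25, 2012.
October 2012 ends with Tuesday October 30, 2012.
November 2012 ends with Tuesday November 27, 2012.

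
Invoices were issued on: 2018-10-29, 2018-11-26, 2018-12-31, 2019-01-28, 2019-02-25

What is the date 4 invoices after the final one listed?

Every date is a Monday; gaps 28, 35, 28, 28 days.
Each is the last Monday of its month (at least one falls on the 29th or later, ruling out '4th Monday').
Last Monday of March 2019: 2019-03-25.
April 2019 ends with Monday 2019-04-29.
May 2019 ends with Monday 2019-05-27.
Last Monday of June 2019: 2019-06-24.

2019-06-24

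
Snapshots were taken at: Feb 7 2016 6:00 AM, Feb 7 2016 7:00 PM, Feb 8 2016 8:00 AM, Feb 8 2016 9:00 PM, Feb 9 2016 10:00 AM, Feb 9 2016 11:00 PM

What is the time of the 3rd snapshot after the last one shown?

Feb 11 2016 2:00 PM

Gaps: 13, 13, 13, 13, 13 hours — each event is 13 hours after the previous one.
Feb 9 2016 11:00 PM + 13 h = Feb 10 2016 12:00 PM.
Feb 10 2016 12:00 PM + 13 h = Feb 11 2016 1:00 AM.
Feb 11 2016 1:00 AM + 13 h = Feb 11 2016 2:00 PM.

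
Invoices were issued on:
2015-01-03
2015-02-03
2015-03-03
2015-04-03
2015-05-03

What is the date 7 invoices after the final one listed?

The day-of-month is always 3 (31, 28, 31, 30 days between events).
So this recurs on the 3rd of each month.
June 2015: 2015-06-03.
July 2015: 2015-07-03.
Next: August 2015 → 2015-08-03.
September 2015: 2015-09-03.
October 2015: 2015-10-03.
November 2015: 2015-11-03.
December 2015: 2015-12-03.

2015-12-03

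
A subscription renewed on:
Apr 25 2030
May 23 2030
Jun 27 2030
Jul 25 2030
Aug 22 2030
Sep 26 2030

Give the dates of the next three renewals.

All dates are Thursdays, 28, 35, 28, 28, 35 days apart.
Specifically, the 4th Thursday of each month.
4th Thursday of October 2030: Oct 24 2030.
4th Thursday of November 2030: Nov 28 2030.
4th Thursday of December 2030: Dec 26 2030.

Oct 24 2030, Nov 28 2030, Dec 26 2030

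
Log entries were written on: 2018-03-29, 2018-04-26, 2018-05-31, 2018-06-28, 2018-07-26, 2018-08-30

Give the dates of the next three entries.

2018-09-27, 2018-10-25, 2018-11-29

All Thursdays; the gaps (28, 35, 28, 28, 35) vary with month length.
This is the last Thursday of each month.
September 2018 ends with Thursday 2018-09-27.
Last Thursday of October 2018: 2018-10-25.
November 2018 ends with Thursday 2018-11-29.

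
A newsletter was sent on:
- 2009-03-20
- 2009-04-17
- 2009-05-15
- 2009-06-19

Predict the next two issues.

All dates are Fridays, 28, 28, 35 days apart.
Specifically, the 3rd Friday of each month.
July 2009 — 3rd Friday is 2009-07-17.
3rd Friday of August 2009: 2009-08-21.

2009-07-17, 2009-08-21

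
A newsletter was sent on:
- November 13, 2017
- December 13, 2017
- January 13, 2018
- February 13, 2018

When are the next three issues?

March 13, 2018; April 13, 2018; May 13, 2018

Each date is the 13th; the gaps (30, 31, 31) track the month lengths.
The rule is the 13th of each month.
March 2018: March 13, 2018.
April 2018: April 13, 2018.
Next: May 2018 → May 13, 2018.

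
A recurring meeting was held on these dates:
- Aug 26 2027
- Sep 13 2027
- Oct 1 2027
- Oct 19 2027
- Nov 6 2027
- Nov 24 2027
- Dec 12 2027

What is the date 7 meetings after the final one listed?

The spacing is 18, 18, 18, 18, 18, 18 days — always 18 days.
Dec 12 2027 + 18 days = Dec 30 2027.
Dec 30 2027 + 18 days = Jan 17 2028.
Jan 17 2028 + 18 days = Feb 4 2028.
Feb 4 2028 + 18 days = Feb 22 2028.
Feb 22 2028 + 18 days = Mar 11 2028.
Mar 11 2028 + 18 days = Mar 29 2028.
Mar 29 2028 + 18 days = Apr 16 2028.

Apr 16 2028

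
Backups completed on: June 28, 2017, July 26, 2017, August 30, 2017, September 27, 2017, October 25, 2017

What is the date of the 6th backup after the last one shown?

April 25, 2018

Every date is a Wednesday; gaps 28, 35, 28, 28 days.
Each is the last Wednesday of its month (at least one falls on the 29th or later, ruling out '4th Wednesday').
November 2017 ends with Wednesday November 29, 2017.
December 2017 ends with Wednesday December 27, 2017.
Last Wednesday of January 2018: January 31, 2018.
Last Wednesday of February 2018: February 28, 2018.
March 2018 ends with Wednesday March 28, 2018.
Last Wednesday of April 2018: April 25, 2018.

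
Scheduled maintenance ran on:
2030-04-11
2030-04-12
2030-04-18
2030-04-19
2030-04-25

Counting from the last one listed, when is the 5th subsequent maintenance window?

The gap pattern 1, 6, 1, 6 repeats every 2 events.
These are the Thursdays and Fridays of each week.
Next Friday: 2030-04-26.
Next Thursday: 2030-05-02.
The following Friday is 2030-05-03.
Next Thursday: 2030-05-09.
Next Friday: 2030-05-10.

2030-05-10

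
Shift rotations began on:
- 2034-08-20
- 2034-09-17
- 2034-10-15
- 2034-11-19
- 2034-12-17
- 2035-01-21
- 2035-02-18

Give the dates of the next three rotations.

All dates are Sundays, 28, 28, 35, 28, 35, 28 days apart.
Specifically, the 3rd Sunday of each month.
3rd Sunday of March 2035: 2035-03-18.
April 2035 — 3rd Sunday is 2035-04-15.
May 2035 — 3rd Sunday is 2035-05-20.

2035-03-18, 2035-04-15, 2035-05-20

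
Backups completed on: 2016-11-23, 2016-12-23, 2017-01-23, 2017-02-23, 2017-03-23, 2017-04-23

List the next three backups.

The day-of-month is always 23 (30, 31, 31, 28, 31 days between events).
So this recurs on the 23rd of each month.
May 2017: 2017-05-23.
June 2017: 2017-06-23.
Next: July 2017 → 2017-07-23.

2017-05-23, 2017-06-23, 2017-07-23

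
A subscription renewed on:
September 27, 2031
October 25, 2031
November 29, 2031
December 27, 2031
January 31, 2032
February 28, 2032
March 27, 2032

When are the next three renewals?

These are Saturdays with 28, 35, 28, 35, 28, 28-day gaps.
Each is the final Saturday of its month — November 29, 2031 is past the 28th, so '4th Saturday' doesn't fit.
Last Saturday of April 2032: April 24, 2032.
May 2032 ends with Saturday May 29, 2032.
Last Saturday of June 2032: June 26, 2032.

April 24, 2032; May 29, 2032; June 26, 2032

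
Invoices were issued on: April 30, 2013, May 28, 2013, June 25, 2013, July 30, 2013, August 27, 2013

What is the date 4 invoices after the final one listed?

Every date is a Tuesday; gaps 28, 28, 35, 28 days.
Each is the last Tuesday of its month (at least one falls on the 29th or later, ruling out '4th Tuesday').
Last Tuesday of September 2013: September 24, 2013.
Last Tuesday of October 2013: October 29, 2013.
Last Tuesday of November 2013: November 26, 2013.
Last Tuesday of December 2013: December 31, 2013.

December 31, 2013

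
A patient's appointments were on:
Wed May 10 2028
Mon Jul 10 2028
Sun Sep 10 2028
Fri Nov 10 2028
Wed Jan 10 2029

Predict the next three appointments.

Gaps: 61, 62, 61, 61 days — not constant. Every event is on the 10th of the month.
Pattern: the 10th of every 2 months.
March 2029: Sat Mar 10 2029.
May 2029: Thu May 10 2029.
July 2029: Tue Jul 10 2029.

Sat Mar 10 2029, Thu May 10 2029, Tue Jul 10 2029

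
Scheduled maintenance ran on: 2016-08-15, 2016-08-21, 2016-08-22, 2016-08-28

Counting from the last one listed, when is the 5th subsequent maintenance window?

2016-09-12

Every event lands on a Monday or Sunday (gaps cycle 6, 1, 6).
So the schedule is: every Monday and Sunday.
The following Monday is 2016-08-29.
Next Sunday: 2016-09-04.
Next Monday: 2016-09-05.
Next Sunday: 2016-09-11.
The following Monday is 2016-09-12.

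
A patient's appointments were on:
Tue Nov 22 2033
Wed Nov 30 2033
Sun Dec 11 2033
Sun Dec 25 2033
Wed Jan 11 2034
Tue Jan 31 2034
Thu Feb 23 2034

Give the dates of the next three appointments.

The spacing grows by 3 each time: 8, 11, 14, 17, 20, 23 days.
Next gap: 26 days. Thu Feb 23 2034 + 26 days = Tue Mar 21 2034.
Next gap: 29 days. Tue Mar 21 2034 + 29 days = Wed Apr 19 2034.
Next gap: 32 days. Wed Apr 19 2034 + 32 days = Sun May 21 2034.

Tue Mar 21 2034, Wed Apr 19 2034, Sun May 21 2034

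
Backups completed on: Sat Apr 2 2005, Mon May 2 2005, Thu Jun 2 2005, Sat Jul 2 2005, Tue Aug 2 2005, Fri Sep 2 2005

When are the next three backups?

Each date is the 2nd; the gaps (30, 31, 30, 31, 31) track the month lengths.
The rule is the 2nd of each month.
October 2005: Sun Oct 2 2005.
November 2005: Wed Nov 2 2005.
Next: December 2005 → Fri Dec 2 2005.

Sun Oct 2 2005, Wed Nov 2 2005, Fri Dec 2 2005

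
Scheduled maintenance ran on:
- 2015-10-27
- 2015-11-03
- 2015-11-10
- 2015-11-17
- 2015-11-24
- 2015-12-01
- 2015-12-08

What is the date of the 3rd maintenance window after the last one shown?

The spacing is 7, 7, 7, 7, 7, 7 days — always 7 days.
2015-12-08 + 7 days = 2015-12-15.
2015-12-15 + 7 days = 2015-12-22.
2015-12-22 + 7 days = 2015-12-29.

2015-12-29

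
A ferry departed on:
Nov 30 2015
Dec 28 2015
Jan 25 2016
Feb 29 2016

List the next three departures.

These are Mondays with 28, 28, 35-day gaps.
Each is the final Monday of its month — Nov 30 2015 is past the 28th, so '4th Monday' doesn't fit.
March 2016 ends with Monday Mar 28 2016.
April 2016 ends with Monday Apr 25 2016.
Last Monday of May 2016: May 30 2016.

Mar 28 2016, Apr 25 2016, May 30 2016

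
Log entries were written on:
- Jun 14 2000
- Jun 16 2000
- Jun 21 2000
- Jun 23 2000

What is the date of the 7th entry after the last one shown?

Jul 19 2000

The gap pattern 2, 5, 2 repeats every 2 events.
These are the Wednesdays and Fridays of each week.
Next Wednesday: Jun 28 2000.
Next Friday: Jun 30 2000.
The following Wednesday is Jul 5 2000.
The following Friday is Jul 7 2000.
Next Wednesday: Jul 12 2000.
The following Friday is Jul 14 2000.
The following Wednesday is Jul 19 2000.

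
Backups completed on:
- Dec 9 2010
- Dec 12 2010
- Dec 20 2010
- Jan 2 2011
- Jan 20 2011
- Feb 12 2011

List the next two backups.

Gaps: 3, 8, 13, 18, 23 days — each gap is 5 larger than the previous one.
Next gap: 28 days. Feb 12 2011 + 28 days = Mar 12 2011.
Next gap: 33 days. Mar 12 2011 + 33 days = Apr 14 2011.

Mar 12 2011, Apr 14 2011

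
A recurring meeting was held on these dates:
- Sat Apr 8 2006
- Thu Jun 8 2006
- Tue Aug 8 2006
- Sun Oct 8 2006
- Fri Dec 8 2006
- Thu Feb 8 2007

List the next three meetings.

Each date is the 8th; the gaps (61, 61, 61, 61, 62) track the month lengths.
The rule is the 8th of every 2 months.
Next: April 2007 → Sun Apr 8 2007.
Next: June 2007 → Fri Jun 8 2007.
Next: August 2007 → Wed Aug 8 2007.

Sun Apr 8 2007, Fri Jun 8 2007, Wed Aug 8 2007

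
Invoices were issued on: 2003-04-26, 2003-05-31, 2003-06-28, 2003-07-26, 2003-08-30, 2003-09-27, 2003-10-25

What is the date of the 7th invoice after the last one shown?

2004-05-29

These are Saturdays with 35, 28, 28, 35, 28, 28-day gaps.
Each is the final Saturday of its month — 2003-05-31 is past the 28th, so '4th Saturday' doesn't fit.
November 2003 ends with Saturday 2003-11-29.
Last Saturday of December 2003: 2003-12-27.
January 2004 ends with Saturday 2004-01-31.
Last Saturday of February 2004: 2004-02-28.
March 2004 ends with Saturday 2004-03-27.
Last Saturday of April 2004: 2004-04-24.
May 2004 ends with Saturday 2004-05-29.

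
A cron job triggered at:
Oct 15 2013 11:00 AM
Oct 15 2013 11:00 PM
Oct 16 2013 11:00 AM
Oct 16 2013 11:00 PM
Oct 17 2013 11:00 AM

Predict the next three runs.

Oct 17 2013 11:00 PM, Oct 18 2013 11:00 AM, Oct 18 2013 11:00 PM

Gaps: 12, 12, 12, 12 hours — each event is 12 hours after the previous one.
Oct 17 2013 11:00 AM + 12 h = Oct 17 2013 11:00 PM.
Oct 17 2013 11:00 PM + 12 h = Oct 18 2013 11:00 AM.
Oct 18 2013 11:00 AM + 12 h = Oct 18 2013 11:00 PM.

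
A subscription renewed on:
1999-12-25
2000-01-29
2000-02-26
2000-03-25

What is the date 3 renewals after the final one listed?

All Saturdays; the gaps (35, 28, 28) vary with month length.
This is the last Saturday of each month.
April 2000 ends with Saturday 2000-04-29.
Last Saturday of May 2000: 2000-05-27.
June 2000 ends with Saturday 2000-06-24.

2000-06-24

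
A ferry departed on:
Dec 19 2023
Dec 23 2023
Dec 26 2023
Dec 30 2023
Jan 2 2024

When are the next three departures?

Jan 6 2024, Jan 9 2024, Jan 13 2024

Gaps: 4, 3, 4, 3 days — not constant, but cyclic with period 2.
The events fall on every Tuesday and Saturday.
The following Saturday is Jan 6 2024.
The following Tuesday is Jan 9 2024.
The following Saturday is Jan 13 2024.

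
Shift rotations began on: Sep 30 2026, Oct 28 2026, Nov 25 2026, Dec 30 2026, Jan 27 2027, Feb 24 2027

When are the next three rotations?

Mar 31 2027, Apr 28 2027, May 26 2027

These are Wednesdays with 28, 28, 35, 28, 28-day gaps.
Each is the final Wednesday of its month — Sep 30 2026 is past the 28th, so '4th Wednesday' doesn't fit.
March 2027 ends with Wednesday Mar 31 2027.
Last Wednesday of April 2027: Apr 28 2027.
May 2027 ends with Wednesday May 26 2027.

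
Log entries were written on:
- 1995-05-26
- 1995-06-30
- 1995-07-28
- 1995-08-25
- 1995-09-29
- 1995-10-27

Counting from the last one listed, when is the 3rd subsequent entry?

Every date is a Friday; gaps 35, 28, 28, 35, 28 days.
Each is the last Friday of its month (at least one falls on the 29th or later, ruling out '4th Friday').
Last Friday of November 1995: 1995-11-24.
December 1995 ends with Friday 1995-12-29.
Last Friday of January 1996: 1996-01-26.

1996-01-26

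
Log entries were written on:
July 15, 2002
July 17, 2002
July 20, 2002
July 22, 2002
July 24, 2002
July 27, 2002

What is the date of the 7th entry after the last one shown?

August 12, 2002

Gaps: 2, 3, 2, 2, 3 days — not constant, but cyclic with period 3.
The events fall on every Monday, Wednesday and Saturday.
Next Monday: July 29, 2002.
The following Wednesday is July 31, 2002.
The following Saturday is August 3, 2002.
The following Monday is August 5, 2002.
Next Wednesday: August 7, 2002.
Next Saturday: August 10, 2002.
Next Monday: August 12, 2002.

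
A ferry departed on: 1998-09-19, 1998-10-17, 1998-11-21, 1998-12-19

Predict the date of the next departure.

1999-01-16

All dates are Saturdays, 28, 35, 28 days apart.
Specifically, the 3rd Saturday of each month.
January 1999 — 3rd Saturday is 1999-01-16.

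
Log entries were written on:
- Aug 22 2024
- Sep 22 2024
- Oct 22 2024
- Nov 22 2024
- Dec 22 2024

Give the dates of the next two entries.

Jan 22 2025, Feb 22 2025

Gaps: 31, 30, 31, 30 days — not constant. Every event is on the 22nd of the month.
Pattern: the 22nd of each month.
Next: January 2025 → Jan 22 2025.
February 2025: Feb 22 2025.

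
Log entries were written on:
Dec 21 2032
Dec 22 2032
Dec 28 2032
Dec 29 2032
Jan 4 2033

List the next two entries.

The gap pattern 1, 6, 1, 6 repeats every 2 events.
These are the Tuesdays and Wednesdays of each week.
The following Wednesday is Jan 5 2033.
Next Tuesday: Jan 11 2033.

Jan 5 2033, Jan 11 2033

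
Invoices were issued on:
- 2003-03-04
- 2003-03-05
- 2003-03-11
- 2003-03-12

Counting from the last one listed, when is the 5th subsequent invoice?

The gap pattern 1, 6, 1 repeats every 2 events.
These are the Tuesdays and Wednesdays of each week.
Next Tuesday: 2003-03-18.
The following Wednesday is 2003-03-19.
Next Tuesday: 2003-03-25.
Next Wednesday: 2003-03-26.
Next Tuesday: 2003-04-01.

2003-04-01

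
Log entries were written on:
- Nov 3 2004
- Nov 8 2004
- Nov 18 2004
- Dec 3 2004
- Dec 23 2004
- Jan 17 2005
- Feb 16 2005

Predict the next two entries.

The spacing grows by 5 each time: 5, 10, 15, 20, 25, 30 days.
Next gap: 35 days. Feb 16 2005 + 35 days = Mar 23 2005.
Next gap: 40 days. Mar 23 2005 + 40 days = May 2 2005.

Mar 23 2005, May 2 2005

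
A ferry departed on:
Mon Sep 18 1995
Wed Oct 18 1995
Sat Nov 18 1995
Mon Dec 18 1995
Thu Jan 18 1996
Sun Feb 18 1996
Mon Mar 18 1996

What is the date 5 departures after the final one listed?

Sun Aug 18 1996

The day-of-month is always 18 (30, 31, 30, 31, 31, 29 days between events).
So this recurs on the 18th of each month.
Next: April 1996 → Thu Apr 18 1996.
Next: May 1996 → Sat May 18 1996.
June 1996: Tue Jun 18 1996.
Next: July 1996 → Thu Jul 18 1996.
Next: August 1996 → Sun Aug 18 1996.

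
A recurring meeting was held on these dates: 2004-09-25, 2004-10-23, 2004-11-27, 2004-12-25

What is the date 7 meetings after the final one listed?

These are Saturdays at 28- or 35-day spacing (28, 35, 28).
The pattern: 4th Saturday of the month.
January 2005 — 4th Saturday is 2005-01-22.
February 2005 — 4th Saturday is 2005-02-26.
4th Saturday of March 2005: 2005-03-26.
4th Saturday of April 2005: 2005-04-23.
4th Saturday of May 2005: 2005-05-28.
June 2005 — 4th Saturday is 2005-06-25.
4th Saturday of July 2005: 2005-07-23.

2005-07-23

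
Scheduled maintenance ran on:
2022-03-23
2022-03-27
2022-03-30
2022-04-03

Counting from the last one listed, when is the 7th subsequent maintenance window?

2022-04-27

Every event lands on a Wednesday or Sunday (gaps cycle 4, 3, 4).
So the schedule is: every Wednesday and Sunday.
The following Wednesday is 2022-04-06.
Next Sunday: 2022-04-10.
Next Wednesday: 2022-04-13.
The following Sunday is 2022-04-17.
Next Wednesday: 2022-04-20.
Next Sunday: 2022-04-24.
The following Wednesday is 2022-04-27.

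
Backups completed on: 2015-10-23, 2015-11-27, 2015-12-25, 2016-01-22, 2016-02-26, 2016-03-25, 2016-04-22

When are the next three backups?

All dates are Fridays, 35, 28, 28, 35, 28, 28 days apart.
Specifically, the 4th Friday of each month.
May 2016 — 4th Friday is 2016-05-27.
June 2016 — 4th Friday is 2016-06-24.
4th Friday of July 2016: 2016-07-22.

2016-05-27, 2016-06-24, 2016-07-22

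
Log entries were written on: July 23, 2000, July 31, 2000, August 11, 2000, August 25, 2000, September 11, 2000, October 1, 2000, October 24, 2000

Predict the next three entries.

November 19, 2000; December 18, 2000; January 19, 2001

Intervals are 8, 11, 14, 17, 20, 23 days — an arithmetic progression with common difference 3.
Next gap: 26 days. October 24, 2000 + 26 days = November 19, 2000.
Next gap: 29 days. November 19, 2000 + 29 days = December 18, 2000.
Next gap: 32 days. December 18, 2000 + 32 days = January 19, 2001.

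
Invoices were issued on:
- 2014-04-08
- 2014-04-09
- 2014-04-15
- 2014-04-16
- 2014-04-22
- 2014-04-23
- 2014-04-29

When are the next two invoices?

2014-04-30, 2014-05-06

Gaps: 1, 6, 1, 6, 1, 6 days — not constant, but cyclic with period 2.
The events fall on every Tuesday and Wednesday.
Next Wednesday: 2014-04-30.
The following Tuesday is 2014-05-06.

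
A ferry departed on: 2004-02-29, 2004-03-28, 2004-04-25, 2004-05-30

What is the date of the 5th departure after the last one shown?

2004-10-31

All Sundays; the gaps (28, 28, 35) vary with month length.
This is the last Sunday of each month.
June 2004 ends with Sunday 2004-06-27.
Last Sunday of July 2004: 2004-07-25.
August 2004 ends with Sunday 2004-08-29.
Last Sunday of September 2004: 2004-09-26.
October 2004 ends with Sunday 2004-10-31.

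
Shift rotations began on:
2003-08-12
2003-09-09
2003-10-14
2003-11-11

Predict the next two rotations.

2003-12-09, 2004-01-13

These are Tuesdays at 28- or 35-day spacing (28, 35, 28).
The pattern: 2nd Tuesday of the month.
December 2003 — 2nd Tuesday is 2003-12-09.
2nd Tuesday of January 2004: 2004-01-13.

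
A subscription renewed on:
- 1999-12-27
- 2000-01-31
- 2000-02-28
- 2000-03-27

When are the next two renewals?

All Mondays; the gaps (35, 28, 28) vary with month length.
This is the last Monday of each month.
Last Monday of April 2000: 2000-04-24.
Last Monday of May 2000: 2000-05-29.

2000-04-24, 2000-05-29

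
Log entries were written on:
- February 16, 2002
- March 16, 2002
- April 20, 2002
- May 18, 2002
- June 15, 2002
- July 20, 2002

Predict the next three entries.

August 17, 2002; September 21, 2002; October 19, 2002

Gaps: 28, 35, 28, 28, 35 days — a mix of 28 and 35. Every date is a Saturday.
Each is the 3rd Saturday of its month.
August 2002 — 3rd Saturday is August 17, 2002.
3rd Saturday of September 2002: September 21, 2002.
October 2002 — 3rd Saturday is October 19, 2002.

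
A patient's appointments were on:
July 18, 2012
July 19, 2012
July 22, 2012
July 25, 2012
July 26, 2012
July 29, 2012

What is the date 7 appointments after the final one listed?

The gap pattern 1, 3, 3, 1, 3 repeats every 3 events.
These are the Wednesdays, Thursdays and Sundays of each week.
Next Wednesday: August 1, 2012.
The following Thursday is August 2, 2012.
The following Sunday is August 5, 2012.
The following Wednesday is August 8, 2012.
The following Thursday is August 9, 2012.
Next Sunday: August 12, 2012.
The following Wednesday is August 15, 2012.

August 15, 2012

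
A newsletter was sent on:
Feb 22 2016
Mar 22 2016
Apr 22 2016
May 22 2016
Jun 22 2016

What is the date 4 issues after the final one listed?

Gaps: 29, 31, 30, 31 days — not constant. Every event is on the 22nd of the month.
Pattern: the 22nd of each month.
July 2016: Jul 22 2016.
August 2016: Aug 22 2016.
September 2016: Sep 22 2016.
October 2016: Oct 22 2016.

Oct 22 2016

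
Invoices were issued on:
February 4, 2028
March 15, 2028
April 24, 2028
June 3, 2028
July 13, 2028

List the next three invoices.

The spacing is 40, 40, 40, 40 days — always 40 days.
July 13, 2028 + 40 days = August 22, 2028.
August 22, 2028 + 40 days = October 1, 2028.
October 1, 2028 + 40 days = November 10, 2028.

August 22, 2028; October 1, 2028; November 10, 2028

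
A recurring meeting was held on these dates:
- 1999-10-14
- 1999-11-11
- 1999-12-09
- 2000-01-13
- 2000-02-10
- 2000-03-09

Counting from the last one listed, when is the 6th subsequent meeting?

Gaps: 28, 28, 35, 28, 28 days — a mix of 28 and 35. Every date is a Thursday.
Each is the 2nd Thursday of its month.
2nd Thursday of April 2000: 2000-04-13.
May 2000 — 2nd Thursday is 2000-05-11.
June 2000 — 2nd Thursday is 2000-06-08.
July 2000 — 2nd Thursday is 2000-07-13.
August 2000 — 2nd Thursday is 2000-08-10.
2nd Thursday of September 2000: 2000-09-14.

2000-09-14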